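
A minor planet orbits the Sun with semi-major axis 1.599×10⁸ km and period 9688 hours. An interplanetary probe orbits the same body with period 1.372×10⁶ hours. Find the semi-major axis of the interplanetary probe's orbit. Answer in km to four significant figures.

a₂ ≈ 4.344×10⁹ km

Kepler's third law: a³ ∝ T², so a₂ = a₁ (T₂/T₁)^(2/3).
T₂/T₁ = 141.6, (T₂/T₁)^(2/3) = 27.17.
a₂ = 1.599×10⁸ × 27.17 = 4.344×10⁹ km.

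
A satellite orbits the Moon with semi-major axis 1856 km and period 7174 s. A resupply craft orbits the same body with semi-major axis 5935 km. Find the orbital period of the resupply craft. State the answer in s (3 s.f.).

T₂ ≈ 41000 s

Kepler's third law: T² ∝ a³, so T₂ = T₁ (a₂/a₁)^(3/2).
a₂/a₁ = 3.198, (a₂/a₁)^(3/2) = 5.718.
T₂ = 7174 × 5.718 = 41020 s.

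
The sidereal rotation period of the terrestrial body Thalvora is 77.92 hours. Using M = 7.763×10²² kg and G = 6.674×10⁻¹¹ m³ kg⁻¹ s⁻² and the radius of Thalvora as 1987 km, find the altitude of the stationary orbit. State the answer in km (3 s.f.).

μ = GM = 6.674×10⁻¹¹ × 7.763×10²² = 5.181×10¹² m³/s².
T = 77.92 hours = 2.805×10⁵ s.
A synchronous orbit has period T, so by Kepler's third law a = (μT²/4π²)^(1/3).
μT²/4π² = 5.181×10¹² × (2.805×10⁵)² / 39.48 = 1.033×10²² m³.
a = 2.178×10⁷ m = 21776 km.
Altitude h = a − R = 21776 − 1987 = 19789 km.

h_sync ≈ 19800 km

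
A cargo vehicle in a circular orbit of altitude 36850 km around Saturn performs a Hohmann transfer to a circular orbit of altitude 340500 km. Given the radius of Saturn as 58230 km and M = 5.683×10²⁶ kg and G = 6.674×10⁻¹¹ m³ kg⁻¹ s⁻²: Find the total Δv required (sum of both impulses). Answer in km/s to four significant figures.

Δv_total ≈ 9.109 km/s

μ = GM = 6.674×10⁻¹¹ × 5.683×10²⁶ = 3.793×10¹⁶ m³/s².
r₁ = 58230 + 36850 = 95080 km = 9.5080×10⁷ m.
r₂ = 58230 + 340500 = 398730 km = 3.9873×10⁸ m.
Transfer ellipse a_t = (r₁ + r₂)/2 = 2.469×10⁸ m.
At r₁: circular v_c1 = √(μ/r₁) = 19970 m/s; transfer-perikrone v_p = √[μ(2/r₁ − 1/a_t)] = 25380 m/s.
Δv₁ = v_p − v_c1 = 5408 m/s.
At r₂: circular v_c2 = √(μ/r₂) = 9753 m/s; transfer-apokrone v_a = √[μ(2/r₂ − 1/a_t)] = 6052 m/s.
Δv₂ = v_c2 − v_a = 3701 m/s.
Total Δv = Δv₁ + Δv₂ = 9109 m/s = 9.109 km/s.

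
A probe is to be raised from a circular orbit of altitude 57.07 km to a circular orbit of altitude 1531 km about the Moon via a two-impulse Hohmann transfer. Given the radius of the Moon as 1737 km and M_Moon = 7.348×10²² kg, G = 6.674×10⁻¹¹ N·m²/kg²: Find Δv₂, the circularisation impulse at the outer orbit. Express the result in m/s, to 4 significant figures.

Δv ≈ 193.6 m/s

μ = GM = 6.674×10⁻¹¹ × 7.348×10²² = 4.904×10¹² m³/s².
r₁ = 1737 + 57.07 = 1794.1 km = 1.7941×10⁶ m.
r₂ = 1737 + 1531 = 3268.0 km = 3.2680×10⁶ m.
Transfer ellipse a_t = (r₁ + r₂)/2 = 2.531×10⁶ m.
At r₁: circular v_c1 = √(μ/r₁) = 1653 m/s; transfer-perilune v_p = √[μ(2/r₁ − 1/a_t)] = 1879 m/s.
At r₂: circular v_c2 = √(μ/r₂) = 1225 m/s; transfer-apolune v_a = √[μ(2/r₂ − 1/a_t)] = 1031 m/s.
Δv₂ = v_c2 − v_a = 193.6 m/s.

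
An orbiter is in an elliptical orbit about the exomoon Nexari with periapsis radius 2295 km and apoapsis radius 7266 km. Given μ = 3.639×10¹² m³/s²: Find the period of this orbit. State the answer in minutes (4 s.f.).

T ≈ 573.8 minutes

Semi-major axis a = (r_p + r_a)/2 = (2295.0 + 7266.0)/2 = 4780.5 km = 4.780×10⁶ m.
By Kepler's third law T = 2π√(a³/μ) = 2π × 5.479×10³ = 3.443×10⁴ s.
= 573.8 minutes.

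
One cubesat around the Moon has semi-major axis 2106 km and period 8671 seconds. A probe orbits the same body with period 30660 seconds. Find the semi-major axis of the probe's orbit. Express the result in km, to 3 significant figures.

a₂ ≈ 4890 km

Kepler's third law: a³ ∝ T², so a₂ = a₁ (T₂/T₁)^(2/3).
T₂/T₁ = 3.536, (T₂/T₁)^(2/3) = 2.321.
a₂ = 2106 × 2.321 = 4888 km.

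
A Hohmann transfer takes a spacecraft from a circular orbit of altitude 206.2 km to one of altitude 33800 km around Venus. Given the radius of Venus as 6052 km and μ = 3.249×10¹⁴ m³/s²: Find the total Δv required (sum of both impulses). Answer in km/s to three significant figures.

Δv_total ≈ 3.64 km/s

r₁ = 6052 + 206.2 = 6258.2 km = 6.2582×10⁶ m.
r₂ = 6052 + 33800 = 39852 km = 3.9852×10⁷ m.
Transfer ellipse a_t = (r₁ + r₂)/2 = 2.306×10⁷ m.
At r₁: circular v_c1 = √(μ/r₁) = 7205 m/s; transfer-periapsis v_p = √[μ(2/r₁ − 1/a_t)] = 9473 m/s.
Δv₁ = v_p − v_c1 = 2268 m/s.
At r₂: circular v_c2 = √(μ/r₂) = 2855 m/s; transfer-apoapsis v_a = √[μ(2/r₂ − 1/a_t)] = 1488 m/s.
Δv₂ = v_c2 − v_a = 1368 m/s.
Total Δv = Δv₁ + Δv₂ = 3635 m/s = 3.635 km/s.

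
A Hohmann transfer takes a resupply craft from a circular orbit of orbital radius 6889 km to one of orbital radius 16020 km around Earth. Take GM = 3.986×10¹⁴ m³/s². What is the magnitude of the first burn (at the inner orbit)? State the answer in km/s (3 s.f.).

Δv ≈ 1.39 km/s

r₁ = 6889 km = 6.889×10⁶ m.
r₂ = 16020 km = 1.602×10⁷ m.
Transfer ellipse a_t = (r₁ + r₂)/2 = 1.145×10⁷ m.
At r₁: circular v_c1 = √(μ/r₁) = 7607 m/s; transfer-perigee v_p = √[μ(2/r₁ − 1/a_t)] = 8996 m/s.
Δv₁ = v_p − v_c1 = 1389 m/s.
= 1.389 km/s.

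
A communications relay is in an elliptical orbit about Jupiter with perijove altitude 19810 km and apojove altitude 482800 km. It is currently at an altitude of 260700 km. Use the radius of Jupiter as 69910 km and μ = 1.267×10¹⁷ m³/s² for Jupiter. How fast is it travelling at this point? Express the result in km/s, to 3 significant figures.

v ≈ 19.3 km/s

r_p = 69910 + 19810 = 89720 km = 8.9720×10⁷ m.
r_a = 69910 + 482800 = 552710 km = 5.5271×10⁸ m.
r = 69910 + 260700 = 3.3061×10⁵ km = 3.306×10⁸ m.
Semi-major axis a = (r_p + r_a)/2 = 3.2122×10⁵ km = 3.212×10⁸ m.
Vis-viva: v² = μ(2/r − 1/a) = 1.267×10¹⁷ × (6.049×10⁻⁹ − 3.113×10⁻⁹) = 3.720×10⁸ m²/s².
v = 19290 m/s = 19.29 km/s.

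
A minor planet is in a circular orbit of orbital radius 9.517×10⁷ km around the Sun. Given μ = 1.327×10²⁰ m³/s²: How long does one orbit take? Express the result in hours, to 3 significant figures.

r = 9.517×10⁷ km = 9.517×10¹⁰ m.
Kepler's third law: T = 2π√(r³/μ) = 2π√((9.517×10¹⁰)³ / 1.327×10²⁰).
r³/μ = 6.496×10¹² s², so T = 2π × 2.549×10⁶ = 1.601×10⁷ s.
Converting: 1.601×10⁷ s ÷ 3600 = 4448 hours.

T ≈ 4450 hours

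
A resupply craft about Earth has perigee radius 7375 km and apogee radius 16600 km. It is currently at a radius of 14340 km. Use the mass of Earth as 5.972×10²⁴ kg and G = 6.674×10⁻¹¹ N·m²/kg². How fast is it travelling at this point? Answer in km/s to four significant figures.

μ = GM = 6.674×10⁻¹¹ × 5.972×10²⁴ = 3.986×10¹⁴ m³/s².
Semi-major axis a = (r_p + r_a)/2 = 11988 km = 1.199×10⁷ m.
Vis-viva: v² = μ(2/r − 1/a) = 3.986×10¹⁴ × (1.395×10⁻⁷ − 8.342×10⁻⁸) = 2.234×10⁷ m²/s².
v = 4727 m/s = 4.727 km/s.

v ≈ 4.727 km/s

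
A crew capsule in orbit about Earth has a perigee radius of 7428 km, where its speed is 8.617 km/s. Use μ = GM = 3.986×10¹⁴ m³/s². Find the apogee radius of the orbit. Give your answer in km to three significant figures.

r_p = 7.428×10⁶ m.
Specific energy ε = v²/2 − μ/r = -1.654×10⁷ J/kg, so a = −μ/(2ε) = 1.205×10⁷ m.
The apsides satisfy r_p + r_a = 2a, so the apogee radius is 2a − r_p = 1.668×10⁷ m = 16678 km.

apogee radius ≈ 16700 km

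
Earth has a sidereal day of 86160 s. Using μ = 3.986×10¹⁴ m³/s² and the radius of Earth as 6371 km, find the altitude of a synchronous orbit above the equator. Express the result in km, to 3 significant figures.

h_sync ≈ 35800 km

A synchronous orbit has period T, so by Kepler's third law a = (μT²/4π²)^(1/3).
μT²/4π² = 3.986×10¹⁴ × (8.616×10⁴)² / 39.48 = 7.495×10²² m³.
a = 4.216×10⁷ m = 42163 km.
Altitude h = a − R = 42163 − 6371 = 35792 km.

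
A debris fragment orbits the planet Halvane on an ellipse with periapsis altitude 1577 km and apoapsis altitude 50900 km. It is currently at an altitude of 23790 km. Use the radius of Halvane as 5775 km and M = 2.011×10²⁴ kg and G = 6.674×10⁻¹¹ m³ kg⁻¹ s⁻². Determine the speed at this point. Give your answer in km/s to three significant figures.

μ = GM = 6.674×10⁻¹¹ × 2.011×10²⁴ = 1.342×10¹⁴ m³/s².
r_p = 5775 + 1577 = 7352.0 km = 7.3520×10⁶ m.
r_a = 5775 + 50900 = 56675 km = 5.6675×10⁷ m.
r = 5775 + 23790 = 29565 km = 2.956×10⁷ m.
Semi-major axis a = (r_p + r_a)/2 = 32014 km = 3.201×10⁷ m.
Vis-viva: v² = μ(2/r − 1/a) = 1.342×10¹⁴ × (6.765×10⁻⁸ − 3.124×10⁻⁸) = 4.887×10⁶ m²/s².
v = 2211 m/s = 2.211 km/s.

v ≈ 2.21 km/s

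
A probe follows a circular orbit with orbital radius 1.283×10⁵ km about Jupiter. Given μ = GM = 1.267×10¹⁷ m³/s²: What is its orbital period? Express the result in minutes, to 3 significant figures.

r = 1.283×10⁵ km = 1.283×10⁸ m.
Kepler's third law: T = 2π√(r³/μ) = 2π√((1.283×10⁸)³ / 1.267×10¹⁷).
r³/μ = 1.667×10⁷ s², so T = 2π × 4.083×10³ = 2.565×10⁴ s.
Converting: 2.565×10⁴ s ÷ 60.00 = 427.5 minutes.

T ≈ 428 minutes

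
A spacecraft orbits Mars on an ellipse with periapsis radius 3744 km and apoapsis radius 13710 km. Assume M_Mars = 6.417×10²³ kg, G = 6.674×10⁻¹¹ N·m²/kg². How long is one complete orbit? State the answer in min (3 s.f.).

T ≈ 413 min

μ = GM = 6.674×10⁻¹¹ × 6.417×10²³ = 4.283×10¹³ m³/s².
Semi-major axis a = (r_p + r_a)/2 = (3744.0 + 13710)/2 = 8727.0 km = 8.727×10⁶ m.
By Kepler's third law T = 2π√(a³/μ) = 2π × 3.939×10³ = 2.475×10⁴ s.
= 412.5 min.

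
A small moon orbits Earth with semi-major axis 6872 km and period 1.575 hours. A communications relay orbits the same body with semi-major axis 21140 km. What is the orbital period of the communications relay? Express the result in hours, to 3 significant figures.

T₂ ≈ 8.50 hours

Kepler's third law: T² ∝ a³, so T₂ = T₁ (a₂/a₁)^(3/2).
a₂/a₁ = 3.076, (a₂/a₁)^(3/2) = 5.396.
T₂ = 1.575 × 5.396 = 8.498 hours.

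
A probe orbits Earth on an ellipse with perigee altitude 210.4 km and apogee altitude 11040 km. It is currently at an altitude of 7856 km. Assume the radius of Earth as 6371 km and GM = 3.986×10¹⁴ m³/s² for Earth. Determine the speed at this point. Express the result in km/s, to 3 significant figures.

v ≈ 4.78 km/s

r_p = 6371 + 210.4 = 6581.4 km = 6.5814×10⁶ m.
r_a = 6371 + 11040 = 17411 km = 1.7411×10⁷ m.
r = 6371 + 7856 = 14227 km = 1.423×10⁷ m.
Semi-major axis a = (r_p + r_a)/2 = 11996 km = 1.200×10⁷ m.
Vis-viva: v² = μ(2/r − 1/a) = 3.986×10¹⁴ × (1.406×10⁻⁷ − 8.336×10⁻⁸) = 2.281×10⁷ m²/s².
v = 4776 m/s = 4.776 km/s.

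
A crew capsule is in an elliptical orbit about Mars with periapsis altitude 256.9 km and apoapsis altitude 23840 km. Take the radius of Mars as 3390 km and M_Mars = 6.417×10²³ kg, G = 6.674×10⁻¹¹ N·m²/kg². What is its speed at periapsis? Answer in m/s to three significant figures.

μ = GM = 6.674×10⁻¹¹ × 6.417×10²³ = 4.283×10¹³ m³/s².
r_p = 3390 + 256.9 = 3646.9 km = 3.6469×10⁶ m.
r_a = 3390 + 23840 = 27230 km = 2.7230×10⁷ m.
Semi-major axis a = (r_p + r_a)/2 = 15438 km = 1.544×10⁷ m.
Vis-viva: v² = μ(2/r − 1/a) = 4.283×10¹³ × (5.484×10⁻⁷ − 6.477×10⁻⁸) = 2.071×10⁷ m²/s².
v = 4551 m/s.

v ≈ 4550 m/s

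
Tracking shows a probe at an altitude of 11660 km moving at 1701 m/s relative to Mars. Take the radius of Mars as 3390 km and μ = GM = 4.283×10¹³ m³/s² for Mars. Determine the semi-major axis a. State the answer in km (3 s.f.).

a ≈ 15300 km

r = 3390 + 11660 = 15050 km = 1.505×10⁷ m.
Specific orbital energy ε = v²/2 − μ/r = (1701)²/2 − 4.283×10¹³/1.505×10⁷ = -1.399×10⁶ J/kg.
Since ε = −μ/(2a), a = −μ/(2ε) = 1.531×10⁷ m = 15306 km.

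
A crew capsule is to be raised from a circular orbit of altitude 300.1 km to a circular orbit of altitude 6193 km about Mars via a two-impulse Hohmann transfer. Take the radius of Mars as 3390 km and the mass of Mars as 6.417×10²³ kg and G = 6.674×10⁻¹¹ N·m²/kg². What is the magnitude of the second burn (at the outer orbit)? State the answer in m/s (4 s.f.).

Δv ≈ 537.7 m/s

μ = GM = 6.674×10⁻¹¹ × 6.417×10²³ = 4.283×10¹³ m³/s².
r₁ = 3390 + 300.1 = 3690.1 km = 3.6901×10⁶ m.
r₂ = 3390 + 6193 = 9583.0 km = 9.5830×10⁶ m.
Transfer ellipse a_t = (r₁ + r₂)/2 = 6.637×10⁶ m.
At r₁: circular v_c1 = √(μ/r₁) = 3407 m/s; transfer-periapsis v_p = √[μ(2/r₁ − 1/a_t)] = 4094 m/s.
At r₂: circular v_c2 = √(μ/r₂) = 2114 m/s; transfer-apoapsis v_a = √[μ(2/r₂ − 1/a_t)] = 1576 m/s.
Δv₂ = v_c2 − v_a = 537.7 m/s.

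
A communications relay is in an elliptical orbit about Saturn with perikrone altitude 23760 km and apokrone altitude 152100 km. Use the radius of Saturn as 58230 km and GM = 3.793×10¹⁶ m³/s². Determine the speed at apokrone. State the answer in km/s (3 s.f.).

r_p = 58230 + 23760 = 81990 km = 8.1990×10⁷ m.
r_a = 58230 + 152100 = 210330 km = 2.1033×10⁸ m.
Semi-major axis a = (r_p + r_a)/2 = 1.4616×10⁵ km = 1.462×10⁸ m.
Vis-viva: v² = μ(2/r − 1/a) = 3.793×10¹⁶ × (9.509×10⁻⁹ − 6.842×10⁻⁹) = 1.012×10⁸ m²/s².
v = 10060 m/s = 10.06 km/s.

v ≈ 10.1 km/s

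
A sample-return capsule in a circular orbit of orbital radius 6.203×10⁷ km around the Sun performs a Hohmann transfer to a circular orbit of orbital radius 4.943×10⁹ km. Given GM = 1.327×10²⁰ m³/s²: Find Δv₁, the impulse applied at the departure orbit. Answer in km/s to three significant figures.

Δv ≈ 18.8 km/s

r₁ = 6.203×10⁷ km = 6.203×10¹⁰ m.
r₂ = 4.943×10⁹ km = 4.943×10¹² m.
Transfer ellipse a_t = (r₁ + r₂)/2 = 2.503×10¹² m.
At r₁: circular v_c1 = √(μ/r₁) = 46250 m/s; transfer-perihelion v_p = √[μ(2/r₁ − 1/a_t)] = 65000 m/s.
Δv₁ = v_p − v_c1 = 18750 m/s.
= 18.75 km/s.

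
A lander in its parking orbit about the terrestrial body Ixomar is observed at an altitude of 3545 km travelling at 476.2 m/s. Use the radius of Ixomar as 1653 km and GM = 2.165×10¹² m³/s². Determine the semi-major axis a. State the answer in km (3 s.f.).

r = 1653 + 3545 = 5198.0 km = 5.198×10⁶ m.
Vis-viva rearranged: 1/a = 2/r − v²/μ = 3.848×10⁻⁷ − 1.047×10⁻⁷ = 2.800×10⁻⁷ m⁻¹.
a = 3.571×10⁶ m = 3571.2 km.

a ≈ 3570 km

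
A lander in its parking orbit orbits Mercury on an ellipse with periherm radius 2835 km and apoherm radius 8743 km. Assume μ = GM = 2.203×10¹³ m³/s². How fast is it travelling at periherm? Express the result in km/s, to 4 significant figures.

v ≈ 3.426 km/s

Semi-major axis a = (r_p + r_a)/2 = 5789.0 km = 5.789×10⁶ m.
Vis-viva: v² = μ(2/r − 1/a) = 2.203×10¹³ × (7.055×10⁻⁷ − 1.727×10⁻⁷) = 1.174×10⁷ m²/s².
v = 3426 m/s = 3.426 km/s.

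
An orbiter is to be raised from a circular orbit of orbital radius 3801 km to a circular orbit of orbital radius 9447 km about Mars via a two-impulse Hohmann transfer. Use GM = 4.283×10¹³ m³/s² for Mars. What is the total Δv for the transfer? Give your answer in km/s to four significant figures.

r₁ = 3801 km = 3.801×10⁶ m.
r₂ = 9447 km = 9.447×10⁶ m.
Transfer ellipse a_t = (r₁ + r₂)/2 = 6.624×10⁶ m.
At r₁: circular v_c1 = √(μ/r₁) = 3357 m/s; transfer-periapsis v_p = √[μ(2/r₁ − 1/a_t)] = 4009 m/s.
Δv₁ = v_p − v_c1 = 652.0 m/s.
At r₂: circular v_c2 = √(μ/r₂) = 2129 m/s; transfer-apoapsis v_a = √[μ(2/r₂ − 1/a_t)] = 1613 m/s.
Δv₂ = v_c2 − v_a = 516.3 m/s.
Total Δv = Δv₁ + Δv₂ = 1168 m/s = 1.168 km/s.

Δv_total ≈ 1.168 km/s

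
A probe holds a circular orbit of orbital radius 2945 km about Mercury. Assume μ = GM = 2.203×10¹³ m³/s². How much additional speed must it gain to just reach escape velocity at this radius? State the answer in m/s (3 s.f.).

Δv ≈ 1130 m/s

r = 2945 km = 2.945×10⁶ m.
Circular speed v_c = √(μ/r) = 2735 m/s.
Escape speed v_esc = √(2μ/r) = √2 × v_c = 3868 m/s.
Δv = v_esc − v_c = 1133 m/s.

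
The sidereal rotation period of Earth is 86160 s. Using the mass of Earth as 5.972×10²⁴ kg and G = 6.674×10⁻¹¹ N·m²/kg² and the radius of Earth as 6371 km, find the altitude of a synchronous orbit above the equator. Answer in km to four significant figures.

μ = GM = 6.674×10⁻¹¹ × 5.972×10²⁴ = 3.986×10¹⁴ m³/s².
A synchronous orbit has period T, so by Kepler's third law a = (μT²/4π²)^(1/3).
μT²/4π² = 3.986×10¹⁴ × (8.616×10⁴)² / 39.48 = 7.495×10²² m³.
a = 4.216×10⁷ m = 42162 km.
Altitude h = a − R = 42162 − 6371 = 35791 km.

h_sync ≈ 35790 km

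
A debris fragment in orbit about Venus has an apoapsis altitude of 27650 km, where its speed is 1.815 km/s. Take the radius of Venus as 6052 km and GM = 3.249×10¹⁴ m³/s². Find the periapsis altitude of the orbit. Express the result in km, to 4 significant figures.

periapsis altitude ≈ 892.7 km

r_a = 6052 + 27650 = 33702 km = 3.370×10⁷ m.
Specific energy ε = v²/2 − μ/r = -7.993×10⁶ J/kg, so a = −μ/(2ε) = 2.032×10⁷ m.
The apsides satisfy r_p + r_a = 2a, so the periapsis radius is 2a − r_a = 6.945×10⁶ m = 6944.7 km.
Periapsis altitude = 6944.7 − 6052 = 892.72 km.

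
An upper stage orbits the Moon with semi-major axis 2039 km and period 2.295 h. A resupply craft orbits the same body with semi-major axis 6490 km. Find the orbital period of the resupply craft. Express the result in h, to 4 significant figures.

T₂ ≈ 13.03 h

Kepler's third law: T² ∝ a³, so T₂ = T₁ (a₂/a₁)^(3/2).
a₂/a₁ = 3.183, (a₂/a₁)^(3/2) = 5.679.
T₂ = 2.295 × 5.679 = 13.03 h.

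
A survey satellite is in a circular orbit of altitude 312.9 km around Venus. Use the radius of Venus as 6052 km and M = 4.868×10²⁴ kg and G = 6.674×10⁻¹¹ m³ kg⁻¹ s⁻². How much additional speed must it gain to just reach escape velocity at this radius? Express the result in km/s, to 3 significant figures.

Δv ≈ 2.96 km/s

μ = GM = 6.674×10⁻¹¹ × 4.868×10²⁴ = 3.249×10¹⁴ m³/s².
r = 6052 + 312.9 = 6364.9 km = 6.3649×10⁶ m.
Circular speed v_c = √(μ/r) = 7145 m/s.
Escape speed v_esc = √(2μ/r) = √2 × v_c = 10100 m/s.
Δv = v_esc − v_c = 2959 m/s = 2.959 km/s.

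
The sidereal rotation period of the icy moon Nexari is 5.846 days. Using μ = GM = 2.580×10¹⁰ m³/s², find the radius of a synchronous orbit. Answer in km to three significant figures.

T = 5.846 days = 5.051×10⁵ s.
A synchronous orbit has period T, so by Kepler's third law a = (μT²/4π²)^(1/3).
μT²/4π² = 2.580×10¹⁰ × (5.051×10⁵)² / 39.48 = 1.667×10²⁰ m³.
a = 5.504×10⁶ m = 5503.9 km.

r_sync ≈ 5500 km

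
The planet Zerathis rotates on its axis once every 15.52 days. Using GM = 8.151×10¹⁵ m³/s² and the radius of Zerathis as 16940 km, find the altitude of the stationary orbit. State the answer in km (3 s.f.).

T = 15.52 days = 1.341×10⁶ s.
A synchronous orbit has period T, so by Kepler's third law a = (μT²/4π²)^(1/3).
μT²/4π² = 8.151×10¹⁵ × (1.341×10⁶)² / 39.48 = 3.712×10²⁶ m³.
a = 7.187×10⁸ m = 7.1871×10⁵ km.
Altitude h = a − R = 7.1871×10⁵ − 16940 = 7.0177×10⁵ km.

h_sync ≈ 7.02×10⁵ km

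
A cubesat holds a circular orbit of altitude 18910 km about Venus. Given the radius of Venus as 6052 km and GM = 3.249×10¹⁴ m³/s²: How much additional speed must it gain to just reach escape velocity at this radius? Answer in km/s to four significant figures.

r = 6052 + 18910 = 24962 km = 2.4962×10⁷ m.
Circular speed v_c = √(μ/r) = 3608 m/s.
Escape speed v_esc = √(2μ/r) = √2 × v_c = 5102 m/s.
Δv = v_esc − v_c = 1494 m/s = 1.494 km/s.

Δv ≈ 1.494 km/s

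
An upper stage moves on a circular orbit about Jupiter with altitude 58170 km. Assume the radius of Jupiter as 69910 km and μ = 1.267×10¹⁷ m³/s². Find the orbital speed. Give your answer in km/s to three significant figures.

r = 69910 + 58170 = 128080 km = 1.2808×10⁸ m.
For a circular orbit v = √(μ/r) = √(1.267×10¹⁷ / 1.281×10⁸) = √(9.892×10⁸) = 31450 m/s.
That is 31.45 km/s.

v ≈ 31.5 km/s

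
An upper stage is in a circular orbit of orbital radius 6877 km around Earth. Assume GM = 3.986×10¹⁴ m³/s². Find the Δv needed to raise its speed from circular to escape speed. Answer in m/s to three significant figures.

r = 6877 km = 6.877×10⁶ m.
Circular speed v_c = √(μ/r) = 7613 m/s.
Escape speed v_esc = √(2μ/r) = √2 × v_c = 10770 m/s.
Δv = v_esc − v_c = 3154 m/s.

Δv ≈ 3150 m/s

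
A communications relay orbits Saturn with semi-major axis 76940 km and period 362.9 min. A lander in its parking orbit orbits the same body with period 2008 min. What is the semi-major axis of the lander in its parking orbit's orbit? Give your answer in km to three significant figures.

Kepler's third law: a³ ∝ T², so a₂ = a₁ (T₂/T₁)^(2/3).
T₂/T₁ = 5.533, (T₂/T₁)^(2/3) = 3.128.
a₂ = 76940 × 3.128 = 2.407×10⁵ km.

a₂ ≈ 2.41×10⁵ km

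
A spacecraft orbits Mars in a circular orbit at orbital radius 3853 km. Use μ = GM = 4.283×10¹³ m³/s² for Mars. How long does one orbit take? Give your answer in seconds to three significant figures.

r = 3853 km = 3.853×10⁶ m.
Kepler's third law: T = 2π√(r³/μ) = 2π√((3.853×10⁶)³ / 4.283×10¹³).
r³/μ = 1.336×10⁶ s², so T = 2π × 1.156×10³ = 7.261×10³ s.

T ≈ 7260 seconds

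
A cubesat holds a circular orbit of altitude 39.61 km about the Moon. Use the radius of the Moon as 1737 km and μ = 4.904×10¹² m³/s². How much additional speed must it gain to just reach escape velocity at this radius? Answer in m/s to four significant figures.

Δv ≈ 688.2 m/s

r = 1737 + 39.61 = 1776.6 km = 1.7766×10⁶ m.
Circular speed v_c = √(μ/r) = 1661 m/s.
Escape speed v_esc = √(2μ/r) = √2 × v_c = 2350 m/s.
Δv = v_esc − v_c = 688.2 m/s.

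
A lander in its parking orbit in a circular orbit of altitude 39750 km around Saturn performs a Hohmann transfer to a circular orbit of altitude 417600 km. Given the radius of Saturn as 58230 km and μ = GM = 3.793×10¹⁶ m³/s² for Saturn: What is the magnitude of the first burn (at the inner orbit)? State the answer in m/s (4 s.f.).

r₁ = 58230 + 39750 = 97980 km = 9.7980×10⁷ m.
r₂ = 58230 + 417600 = 475830 km = 4.7583×10⁸ m.
Transfer ellipse a_t = (r₁ + r₂)/2 = 2.869×10⁸ m.
At r₁: circular v_c1 = √(μ/r₁) = 19680 m/s; transfer-perikrone v_p = √[μ(2/r₁ − 1/a_t)] = 25340 m/s.
Δv₁ = v_p − v_c1 = 5663 m/s.

Δv ≈ 5663 m/s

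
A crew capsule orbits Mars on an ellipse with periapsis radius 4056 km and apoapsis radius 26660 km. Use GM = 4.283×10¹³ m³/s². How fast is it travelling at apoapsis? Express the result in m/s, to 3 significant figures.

v ≈ 651 m/s

Semi-major axis a = (r_p + r_a)/2 = 15358 km = 1.536×10⁷ m.
Vis-viva: v² = μ(2/r − 1/a) = 4.283×10¹³ × (7.502×10⁻⁸ − 6.511×10⁻⁸) = 4.243×10⁵ m²/s².
v = 651.4 m/s.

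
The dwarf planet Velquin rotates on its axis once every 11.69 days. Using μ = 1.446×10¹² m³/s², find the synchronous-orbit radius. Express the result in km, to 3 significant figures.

r_sync ≈ 33400 km

T = 11.69 days = 1.010×10⁶ s.
A synchronous orbit has period T, so by Kepler's third law a = (μT²/4π²)^(1/3).
μT²/4π² = 1.446×10¹² × (1.010×10⁶)² / 39.48 = 3.737×10²² m³.
a = 3.343×10⁷ m = 33431 km.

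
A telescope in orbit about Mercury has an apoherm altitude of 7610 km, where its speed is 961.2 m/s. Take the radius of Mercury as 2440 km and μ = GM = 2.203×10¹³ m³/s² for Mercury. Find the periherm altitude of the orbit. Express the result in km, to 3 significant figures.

r_a = 2440 + 7610 = 10050 km = 1.005×10⁷ m.
Specific energy ε = v²/2 − μ/r = -1.730×10⁶ J/kg, so a = −μ/(2ε) = 6.367×10⁶ m.
The apsides satisfy r_p + r_a = 2a, so the periherm radius is 2a − r_a = 2.683×10⁶ m = 2683.5 km.
Periherm altitude = 2683.5 − 2440 = 243.46 km.

periherm altitude ≈ 243 km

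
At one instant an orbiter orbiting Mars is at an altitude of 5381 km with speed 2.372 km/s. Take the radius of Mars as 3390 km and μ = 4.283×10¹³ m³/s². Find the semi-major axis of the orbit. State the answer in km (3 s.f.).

r = 3390 + 5381 = 8771.0 km = 8.771×10⁶ m.
Specific orbital energy ε = v²/2 − μ/r = (2372)²/2 − 4.283×10¹³/8.771×10⁶ = -2.070×10⁶ J/kg.
Since ε = −μ/(2a), a = −μ/(2ε) = 1.035×10⁷ m = 10346 km.

a ≈ 10300 km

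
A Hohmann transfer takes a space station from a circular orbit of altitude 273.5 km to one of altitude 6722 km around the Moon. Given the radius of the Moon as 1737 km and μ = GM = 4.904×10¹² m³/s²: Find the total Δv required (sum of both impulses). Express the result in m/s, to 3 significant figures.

Δv_total ≈ 713 m/s

r₁ = 1737 + 273.5 = 2010.5 km = 2.0105×10⁶ m.
r₂ = 1737 + 6722 = 8459.0 km = 8.4590×10⁶ m.
Transfer ellipse a_t = (r₁ + r₂)/2 = 5.235×10⁶ m.
At r₁: circular v_c1 = √(μ/r₁) = 1562 m/s; transfer-perilune v_p = √[μ(2/r₁ − 1/a_t)] = 1985 m/s.
Δv₁ = v_p − v_c1 = 423.5 m/s.
At r₂: circular v_c2 = √(μ/r₂) = 761.4 m/s; transfer-apolune v_a = √[μ(2/r₂ − 1/a_t)] = 471.9 m/s.
Δv₂ = v_c2 − v_a = 289.5 m/s.
Total Δv = Δv₁ + Δv₂ = 713.1 m/s.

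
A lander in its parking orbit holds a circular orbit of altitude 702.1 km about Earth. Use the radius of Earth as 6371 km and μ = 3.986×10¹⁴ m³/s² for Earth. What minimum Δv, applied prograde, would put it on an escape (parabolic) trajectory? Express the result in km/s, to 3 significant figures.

Δv ≈ 3.11 km/s

r = 6371 + 702.1 = 7073.1 km = 7.0731×10⁶ m.
Circular speed v_c = √(μ/r) = 7507 m/s.
Escape speed v_esc = √(2μ/r) = √2 × v_c = 10620 m/s.
Δv = v_esc − v_c = 3109 m/s = 3.109 km/s.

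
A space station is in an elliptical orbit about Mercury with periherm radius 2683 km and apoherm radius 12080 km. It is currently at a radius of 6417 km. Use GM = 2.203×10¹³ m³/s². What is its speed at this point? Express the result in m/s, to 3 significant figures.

Semi-major axis a = (r_p + r_a)/2 = 7381.5 km = 7.382×10⁶ m.
Vis-viva: v² = μ(2/r − 1/a) = 2.203×10¹³ × (3.117×10⁻⁷ − 1.355×10⁻⁷) = 3.882×10⁶ m²/s².
v = 1970 m/s.

v ≈ 1970 m/s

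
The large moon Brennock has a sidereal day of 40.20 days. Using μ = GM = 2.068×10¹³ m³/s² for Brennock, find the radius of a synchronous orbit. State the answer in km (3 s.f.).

T = 40.20 days = 3.473×10⁶ s.
A synchronous orbit has period T, so by Kepler's third law a = (μT²/4π²)^(1/3).
μT²/4π² = 2.068×10¹³ × (3.473×10⁶)² / 39.48 = 6.319×10²⁴ m³.
a = 1.849×10⁸ m = 1.8488×10⁵ km.

r_sync ≈ 1.85×10⁵ km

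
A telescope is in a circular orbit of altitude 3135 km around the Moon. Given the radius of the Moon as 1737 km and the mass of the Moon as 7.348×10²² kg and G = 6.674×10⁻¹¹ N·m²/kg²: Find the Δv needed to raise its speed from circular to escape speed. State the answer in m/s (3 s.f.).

μ = GM = 6.674×10⁻¹¹ × 7.348×10²² = 4.904×10¹² m³/s².
r = 1737 + 3135 = 4872.0 km = 4.8720×10⁶ m.
Circular speed v_c = √(μ/r) = 1003 m/s.
Escape speed v_esc = √(2μ/r) = √2 × v_c = 1419 m/s.
Δv = v_esc − v_c = 415.6 m/s.

Δv ≈ 416 m/s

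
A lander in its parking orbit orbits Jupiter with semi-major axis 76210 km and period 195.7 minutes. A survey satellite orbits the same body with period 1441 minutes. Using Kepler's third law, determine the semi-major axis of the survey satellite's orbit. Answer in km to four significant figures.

a₂ ≈ 2.884×10⁵ km

Kepler's third law: a³ ∝ T², so a₂ = a₁ (T₂/T₁)^(2/3).
T₂/T₁ = 7.363, (T₂/T₁)^(2/3) = 3.785.
a₂ = 76210 × 3.785 = 2.884×10⁵ km.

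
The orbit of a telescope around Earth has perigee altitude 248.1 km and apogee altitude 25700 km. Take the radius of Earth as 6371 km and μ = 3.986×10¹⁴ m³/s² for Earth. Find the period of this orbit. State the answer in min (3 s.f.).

r_p = 6371 + 248.1 = 6619.1 km = 6.6191×10⁶ m.
r_a = 6371 + 25700 = 32071 km = 3.2071×10⁷ m.
Semi-major axis a = (r_p + r_a)/2 = (6619.1 + 32071)/2 = 19345 km = 1.935×10⁷ m.
By Kepler's third law T = 2π√(a³/μ) = 2π × 4.262×10³ = 2.678×10⁴ s.
= 446.3 min.

T ≈ 446 min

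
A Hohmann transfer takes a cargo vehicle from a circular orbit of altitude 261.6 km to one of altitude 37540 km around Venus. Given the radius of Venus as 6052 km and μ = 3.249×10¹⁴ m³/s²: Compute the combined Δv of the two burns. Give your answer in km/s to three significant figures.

r₁ = 6052 + 261.6 = 6313.6 km = 6.3136×10⁶ m.
r₂ = 6052 + 37540 = 43592 km = 4.3592×10⁷ m.
Transfer ellipse a_t = (r₁ + r₂)/2 = 2.495×10⁷ m.
At r₁: circular v_c1 = √(μ/r₁) = 7174 m/s; transfer-periapsis v_p = √[μ(2/r₁ − 1/a_t)] = 9482 m/s.
Δv₁ = v_p − v_c1 = 2308 m/s.
At r₂: circular v_c2 = √(μ/r₂) = 2730 m/s; transfer-apoapsis v_a = √[μ(2/r₂ − 1/a_t)] = 1373 m/s.
Δv₂ = v_c2 − v_a = 1357 m/s.
Total Δv = Δv₁ + Δv₂ = 3665 m/s = 3.665 km/s.

Δv_total ≈ 3.66 km/s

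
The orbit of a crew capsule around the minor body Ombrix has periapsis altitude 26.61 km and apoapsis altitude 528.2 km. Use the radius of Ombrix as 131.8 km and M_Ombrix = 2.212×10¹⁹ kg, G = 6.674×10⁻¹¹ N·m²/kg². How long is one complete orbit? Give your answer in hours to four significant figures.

μ = GM = 6.674×10⁻¹¹ × 2.212×10¹⁹ = 1.476×10⁹ m³/s².
r_p = 131.8 + 26.61 = 158.41 km = 1.5841×10⁵ m.
r_a = 131.8 + 528.2 = 660.00 km = 6.6000×10⁵ m.
Semi-major axis a = (r_p + r_a)/2 = (158.41 + 660.00)/2 = 409.21 km = 4.092×10⁵ m.
By Kepler's third law T = 2π√(a³/μ) = 2π × 6.813×10³ = 4.281×10⁴ s.
= 11.89 hours.

T ≈ 11.89 hours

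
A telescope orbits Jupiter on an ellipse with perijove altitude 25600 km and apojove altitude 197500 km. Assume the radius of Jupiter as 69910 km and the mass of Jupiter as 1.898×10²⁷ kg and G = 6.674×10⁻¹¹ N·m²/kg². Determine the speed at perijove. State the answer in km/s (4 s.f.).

v ≈ 44.21 km/s

μ = GM = 6.674×10⁻¹¹ × 1.898×10²⁷ = 1.267×10¹⁷ m³/s².
r_p = 69910 + 25600 = 95510 km = 9.5510×10⁷ m.
r_a = 69910 + 197500 = 267410 km = 2.6741×10⁸ m.
Semi-major axis a = (r_p + r_a)/2 = 1.8146×10⁵ km = 1.815×10⁸ m.
Vis-viva: v² = μ(2/r − 1/a) = 1.267×10¹⁷ × (2.094×10⁻⁸ − 5.511×10⁻⁹) = 1.954×10⁹ m²/s².
v = 44210 m/s = 44.21 km/s.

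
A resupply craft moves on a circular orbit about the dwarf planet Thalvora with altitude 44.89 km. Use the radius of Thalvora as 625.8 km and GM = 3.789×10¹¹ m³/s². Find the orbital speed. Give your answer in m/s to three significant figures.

r = 625.8 + 44.89 = 670.69 km = 6.7069×10⁵ m.
For a circular orbit v = √(μ/r) = √(3.789×10¹¹ / 6.707×10⁵) = √(5.649×10⁵) = 751.6 m/s.

v ≈ 752 m/s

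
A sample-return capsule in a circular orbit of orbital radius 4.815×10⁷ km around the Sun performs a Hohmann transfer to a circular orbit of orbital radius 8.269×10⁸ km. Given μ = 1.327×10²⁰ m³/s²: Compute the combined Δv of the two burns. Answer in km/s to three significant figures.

Δv_total ≈ 28.1 km/s

r₁ = 4.815×10⁷ km = 4.815×10¹⁰ m.
r₂ = 8.269×10⁸ km = 8.269×10¹¹ m.
Transfer ellipse a_t = (r₁ + r₂)/2 = 4.375×10¹¹ m.
At r₁: circular v_c1 = √(μ/r₁) = 52500 m/s; transfer-perihelion v_p = √[μ(2/r₁ − 1/a_t)] = 72170 m/s.
Δv₁ = v_p − v_c1 = 19670 m/s.
At r₂: circular v_c2 = √(μ/r₂) = 12670 m/s; transfer-aphelion v_a = √[μ(2/r₂ − 1/a_t)] = 4202 m/s.
Δv₂ = v_c2 − v_a = 8466 m/s.
Total Δv = Δv₁ + Δv₂ = 28140 m/s = 28.14 km/s.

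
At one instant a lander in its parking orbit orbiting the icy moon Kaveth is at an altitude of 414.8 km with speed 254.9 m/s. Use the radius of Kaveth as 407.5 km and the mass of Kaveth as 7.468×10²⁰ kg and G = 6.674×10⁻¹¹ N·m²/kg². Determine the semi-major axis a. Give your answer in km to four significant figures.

a ≈ 886.1 km

μ = GM = 6.674×10⁻¹¹ × 7.468×10²⁰ = 4.984×10¹⁰ m³/s².
r = 407.5 + 414.8 = 822.30 km = 8.223×10⁵ m.
Specific orbital energy ε = v²/2 − μ/r = (254.9)²/2 − 4.984×10¹⁰/8.223×10⁵ = -2.813×10⁴ J/kg.
Since ε = −μ/(2a), a = −μ/(2ε) = 8.861×10⁵ m = 886.06 km.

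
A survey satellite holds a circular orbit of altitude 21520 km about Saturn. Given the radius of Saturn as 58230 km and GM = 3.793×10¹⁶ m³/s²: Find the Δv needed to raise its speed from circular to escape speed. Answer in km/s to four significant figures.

r = 58230 + 21520 = 79750 km = 7.9750×10⁷ m.
Circular speed v_c = √(μ/r) = 21810 m/s.
Escape speed v_esc = √(2μ/r) = √2 × v_c = 30840 m/s.
Δv = v_esc − v_c = 9033 m/s = 9.033 km/s.

Δv ≈ 9.033 km/s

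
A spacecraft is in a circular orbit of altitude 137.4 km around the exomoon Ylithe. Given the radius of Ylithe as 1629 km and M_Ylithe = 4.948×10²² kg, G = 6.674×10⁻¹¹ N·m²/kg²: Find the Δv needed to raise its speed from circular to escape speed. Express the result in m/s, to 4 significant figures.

Δv ≈ 566.4 m/s

μ = GM = 6.674×10⁻¹¹ × 4.948×10²² = 3.302×10¹² m³/s².
r = 1629 + 137.4 = 1766.4 km = 1.7664×10⁶ m.
Circular speed v_c = √(μ/r) = 1367 m/s.
Escape speed v_esc = √(2μ/r) = √2 × v_c = 1934 m/s.
Δv = v_esc − v_c = 566.4 m/s.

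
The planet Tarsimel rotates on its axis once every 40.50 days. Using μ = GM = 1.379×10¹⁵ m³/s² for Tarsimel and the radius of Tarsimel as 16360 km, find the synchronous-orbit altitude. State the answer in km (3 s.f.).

T = 40.50 days = 3.499×10⁶ s.
A synchronous orbit has period T, so by Kepler's third law a = (μT²/4π²)^(1/3).
μT²/4π² = 1.379×10¹⁵ × (3.499×10⁶)² / 39.48 = 4.277×10²⁶ m³.
a = 7.534×10⁸ m = 7.5344×10⁵ km.
Altitude h = a − R = 7.5344×10⁵ − 16360 = 7.3708×10⁵ km.

h_sync ≈ 7.37×10⁵ km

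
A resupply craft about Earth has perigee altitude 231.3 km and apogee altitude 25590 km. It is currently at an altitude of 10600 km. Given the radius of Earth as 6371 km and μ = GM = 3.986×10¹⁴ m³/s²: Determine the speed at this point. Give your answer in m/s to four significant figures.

r_p = 6371 + 231.3 = 6602.3 km = 6.6023×10⁶ m.
r_a = 6371 + 25590 = 31961 km = 3.1961×10⁷ m.
r = 6371 + 10600 = 16971 km = 1.697×10⁷ m.
Semi-major axis a = (r_p + r_a)/2 = 19282 km = 1.928×10⁷ m.
Vis-viva: v² = μ(2/r − 1/a) = 3.986×10¹⁴ × (1.178×10⁻⁷ − 5.186×10⁻⁸) = 2.630×10⁷ m²/s².
v = 5129 m/s.

v ≈ 5129 m/s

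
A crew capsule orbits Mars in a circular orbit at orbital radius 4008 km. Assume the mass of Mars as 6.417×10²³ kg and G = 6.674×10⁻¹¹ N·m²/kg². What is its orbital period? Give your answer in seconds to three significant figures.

T ≈ 7700 seconds

μ = GM = 6.674×10⁻¹¹ × 6.417×10²³ = 4.283×10¹³ m³/s².
r = 4008 km = 4.008×10⁶ m.
Kepler's third law: T = 2π√(r³/μ) = 2π√((4.008×10⁶)³ / 4.283×10¹³).
r³/μ = 1.503×10⁶ s², so T = 2π × 1.226×10³ = 7.704×10³ s.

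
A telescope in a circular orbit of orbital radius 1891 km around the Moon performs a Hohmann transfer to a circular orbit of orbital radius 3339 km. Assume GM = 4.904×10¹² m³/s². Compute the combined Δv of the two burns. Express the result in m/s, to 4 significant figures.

Δv_total ≈ 390.7 m/s

r₁ = 1891 km = 1.891×10⁶ m.
r₂ = 3339 km = 3.339×10⁶ m.
Transfer ellipse a_t = (r₁ + r₂)/2 = 2.615×10⁶ m.
At r₁: circular v_c1 = √(μ/r₁) = 1610 m/s; transfer-perilune v_p = √[μ(2/r₁ − 1/a_t)] = 1820 m/s.
Δv₁ = v_p − v_c1 = 209.3 m/s.
At r₂: circular v_c2 = √(μ/r₂) = 1212 m/s; transfer-apolune v_a = √[μ(2/r₂ − 1/a_t)] = 1031 m/s.
Δv₂ = v_c2 − v_a = 181.3 m/s.
Total Δv = Δv₁ + Δv₂ = 390.7 m/s.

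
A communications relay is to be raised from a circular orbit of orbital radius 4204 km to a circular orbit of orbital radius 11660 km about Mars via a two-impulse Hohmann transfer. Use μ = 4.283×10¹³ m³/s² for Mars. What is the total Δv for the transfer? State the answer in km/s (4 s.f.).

r₁ = 4204 km = 4.204×10⁶ m.
r₂ = 11660 km = 1.166×10⁷ m.
Transfer ellipse a_t = (r₁ + r₂)/2 = 7.932×10⁶ m.
At r₁: circular v_c1 = √(μ/r₁) = 3192 m/s; transfer-periapsis v_p = √[μ(2/r₁ − 1/a_t)] = 3870 m/s.
Δv₁ = v_p − v_c1 = 678.1 m/s.
At r₂: circular v_c2 = √(μ/r₂) = 1917 m/s; transfer-apoapsis v_a = √[μ(2/r₂ − 1/a_t)] = 1395 m/s.
Δv₂ = v_c2 − v_a = 521.3 m/s.
Total Δv = Δv₁ + Δv₂ = 1199 m/s = 1.199 km/s.

Δv_total ≈ 1.199 km/s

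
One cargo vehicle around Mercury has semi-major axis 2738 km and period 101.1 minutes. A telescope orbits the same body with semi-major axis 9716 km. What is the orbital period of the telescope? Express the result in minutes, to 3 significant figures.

Kepler's third law: T² ∝ a³, so T₂ = T₁ (a₂/a₁)^(3/2).
a₂/a₁ = 3.549, (a₂/a₁)^(3/2) = 6.685.
T₂ = 101.1 × 6.685 = 675.8 minutes.

T₂ ≈ 676 minutes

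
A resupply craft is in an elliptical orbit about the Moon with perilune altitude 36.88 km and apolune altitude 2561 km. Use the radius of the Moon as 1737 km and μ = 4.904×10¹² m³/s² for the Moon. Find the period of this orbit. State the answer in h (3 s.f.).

T ≈ 4.17 h

r_p = 1737 + 36.88 = 1773.9 km = 1.7739×10⁶ m.
r_a = 1737 + 2561 = 4298.0 km = 4.2980×10⁶ m.
Semi-major axis a = (r_p + r_a)/2 = (1773.9 + 4298.0)/2 = 3035.9 km = 3.036×10⁶ m.
By Kepler's third law T = 2π√(a³/μ) = 2π × 2.389×10³ = 1.501×10⁴ s.
= 4.169 h.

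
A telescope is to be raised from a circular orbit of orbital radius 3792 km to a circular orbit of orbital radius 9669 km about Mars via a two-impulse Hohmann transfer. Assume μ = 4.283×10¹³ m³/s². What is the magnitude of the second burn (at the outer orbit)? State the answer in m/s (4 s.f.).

Δv ≈ 524.9 m/s

r₁ = 3792 km = 3.792×10⁶ m.
r₂ = 9669 km = 9.669×10⁶ m.
Transfer ellipse a_t = (r₁ + r₂)/2 = 6.730×10⁶ m.
At r₁: circular v_c1 = √(μ/r₁) = 3361 m/s; transfer-periapsis v_p = √[μ(2/r₁ − 1/a_t)] = 4028 m/s.
At r₂: circular v_c2 = √(μ/r₂) = 2105 m/s; transfer-apoapsis v_a = √[μ(2/r₂ − 1/a_t)] = 1580 m/s.
Δv₂ = v_c2 − v_a = 524.9 m/s.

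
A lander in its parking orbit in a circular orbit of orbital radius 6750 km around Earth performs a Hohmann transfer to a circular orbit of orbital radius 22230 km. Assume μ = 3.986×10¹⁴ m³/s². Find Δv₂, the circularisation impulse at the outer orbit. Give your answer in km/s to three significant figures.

Δv ≈ 1.34 km/s

r₁ = 6750 km = 6.750×10⁶ m.
r₂ = 22230 km = 2.223×10⁷ m.
Transfer ellipse a_t = (r₁ + r₂)/2 = 1.449×10⁷ m.
At r₁: circular v_c1 = √(μ/r₁) = 7685 m/s; transfer-perigee v_p = √[μ(2/r₁ − 1/a_t)] = 9518 m/s.
At r₂: circular v_c2 = √(μ/r₂) = 4234 m/s; transfer-apogee v_a = √[μ(2/r₂ − 1/a_t)] = 2890 m/s.
Δv₂ = v_c2 − v_a = 1344 m/s.
= 1.344 km/s.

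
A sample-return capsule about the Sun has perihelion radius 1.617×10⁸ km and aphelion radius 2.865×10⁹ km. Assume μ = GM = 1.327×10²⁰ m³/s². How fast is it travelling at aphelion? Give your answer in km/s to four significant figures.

Semi-major axis a = (r_p + r_a)/2 = 1.5134×10⁹ km = 1.513×10¹² m.
Vis-viva: v² = μ(2/r − 1/a) = 1.327×10²⁰ × (6.981×10⁻¹³ − 6.608×10⁻¹³) = 4.949×10⁶ m²/s².
v = 2225 m/s = 2.225 km/s.

v ≈ 2.225 km/s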